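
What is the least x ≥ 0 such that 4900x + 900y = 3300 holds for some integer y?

Euclid: 4900 = 5·900 + 400; 900 = 2·400 + 100; 400 = 4·100 + 0 → gcd = 100; 3300 = 100·33.
Back-substitution yields 4900·(-2) + 900·(11) = 100, so one solution is x = -2·33 = -66, y = 11·33 = 363.
Solutions in x differ by 900/100 = 9; the one in [0, 9) is -66 mod 9 = 6.

6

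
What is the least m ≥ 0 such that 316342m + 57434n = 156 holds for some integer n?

Euclid: 316342 = 5·57434 + 29172; 57434 = 1·29172 + 28262; 29172 = 1·28262 + 910; 28262 = 31·910 + 52; 910 = 17·52 + 26; 52 = 2·26 + 0 → gcd = 26; 156 = 26·6.
Back-substitution yields 316342·(1073) + 57434·(-5910) = 26, so one solution is m = 1073·6 = 6438, n = -5910·6 = -35460.
Solutions in m differ by 57434/26 = 2209; the one in [0, 2209) is 6438 mod 2209 = 2020.

2020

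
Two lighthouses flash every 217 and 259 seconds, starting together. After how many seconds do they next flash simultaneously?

217 = 7 · 31; 259 = 7 · 37
max exponents: 7 · 31 · 37 = 8029

8029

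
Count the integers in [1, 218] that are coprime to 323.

323 = 17·19. Inclusion–exclusion on these primes:
218 − ⌊218/17⌋ − ⌊218/19⌋ + ⌊218/323⌋ = 195

195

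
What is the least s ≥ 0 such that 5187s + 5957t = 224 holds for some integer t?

Euclid: 5957 = 1·5187 + 770; 5187 = 6·770 + 567; 770 = 1·567 + 203; 567 = 2·203 + 161; 203 = 1·161 + 42; 161 = 3·42 + 35; 42 = 1·35 + 7; 35 = 5·7 + 0 → gcd = 7; 224 = 7·32.
Back-substitution yields 5187·(-147) + 5957·(128) = 7, so one solution is s = -147·32 = -4704, t = 128·32 = 4096.
Solutions in s differ by 5957/7 = 851; the one in [0, 851) is -4704 mod 851 = 402.

402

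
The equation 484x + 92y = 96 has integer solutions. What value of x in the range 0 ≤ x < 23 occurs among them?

Euclid: 484 = 5·92 + 24; 92 = 3·24 + 20; 24 = 1·20 + 4; 20 = 5·4 + 0 → gcd = 4; 96 = 4·24.
Back-substitution yields 484·(4) + 92·(-21) = 4, so one solution is x = 4·24 = 96, y = -21·24 = -504.
Solutions in x differ by 92/4 = 23; the one in [0, 23) is 96 mod 23 = 4.

4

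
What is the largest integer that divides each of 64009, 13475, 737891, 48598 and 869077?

gcd(64009, 13475): 64009 = 4·13475 + 10109; 13475 = 1·10109 + 3366; 10109 = 3·3366 + 11; 3366 = 306·11 + 0 → 11
gcd(11, 737891): 737891 = 67081·11 + 0 → 11
gcd(11, 48598): 48598 = 4418·11 + 0 → 11
gcd(11, 869077): 869077 = 79007·11 + 0 → 11

11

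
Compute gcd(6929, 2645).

1

Euclid: 6929 = 2·2645 + 1639; 2645 = 1·1639 + 1006; 1639 = 1·1006 + 633; 1006 = 1·633 + 373; 633 = 1·373 + 260; 373 = 1·260 + 113; 260 = 2·113 + 34; 113 = 3·34 + 11; 34 = 3·11 + 1; 11 = 11·1 + 0. Last nonzero remainder: 1.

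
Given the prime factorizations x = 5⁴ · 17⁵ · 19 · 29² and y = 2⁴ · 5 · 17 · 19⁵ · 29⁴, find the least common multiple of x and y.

24865924075008948830000

max exponent per prime: 2⁴ · 5⁴ · 17⁵ · 19⁵ · 29⁴ = 24865924075008948830000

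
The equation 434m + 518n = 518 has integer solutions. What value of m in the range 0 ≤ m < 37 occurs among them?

0

gcd(434, 518) = 14 (Euclid: 518 = 1·434 + 84; 434 = 5·84 + 14; 84 = 6·14 + 0), and 14 | 518.
Extended Euclid: 434·(6) + 518·(-5) = 14. Scale by 37: m₀ = 222.
General solution m = m₀ + 37t; reducing mod 37 gives m = 0 (and n = 1).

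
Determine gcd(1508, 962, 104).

26

gcd(1508, 962): 1508 = 1·962 + 546; 962 = 1·546 + 416; 546 = 1·416 + 130; 416 = 3·130 + 26; 130 = 5·26 + 0 → 26
gcd(26, 104): 104 = 4·26 + 0 → 26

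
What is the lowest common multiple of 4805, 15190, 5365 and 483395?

4805 = 5 · 31²; 15190 = 2 · 5 · 7² · 31; 5365 = 5 · 29 · 37; 483395 = 5 · 11² · 17 · 47
lcm takes max exponent of each prime: 2 · 5 · 7² · 11² · 17 · 29 · 31² · 37 · 47 = 48848512034630

48848512034630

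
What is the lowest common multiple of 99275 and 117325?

99275 = 5² · 11 · 19²; 117325 = 5² · 13 · 19²
max exponents: 5² · 11 · 13 · 19² = 1290575

1290575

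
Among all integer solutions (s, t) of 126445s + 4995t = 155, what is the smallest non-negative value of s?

86

gcd(126445, 4995) = 5 (Euclid: 126445 = 25·4995 + 1570; 4995 = 3·1570 + 285; 1570 = 5·285 + 145; 285 = 1·145 + 140; 145 = 1·140 + 5; 140 = 28·5 + 0), and 5 | 155.
Extended Euclid: 126445·(35) + 4995·(-886) = 5. Scale by 31: s₀ = 1085.
General solution s = s₀ + 999k; reducing mod 999 gives s = 86 (and t = -2177).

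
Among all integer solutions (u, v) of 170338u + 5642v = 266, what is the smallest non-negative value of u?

241

gcd(170338, 5642) = 14 (Euclid: 170338 = 30·5642 + 1078; 5642 = 5·1078 + 252; 1078 = 4·252 + 70; 252 = 3·70 + 42; 70 = 1·42 + 28; 42 = 1·28 + 14; 28 = 2·14 + 0), and 14 | 266.
Extended Euclid: 170338·(-157) + 5642·(4740) = 14. Scale by 19: u₀ = -2983.
General solution u = u₀ + 403t; reducing mod 403 gives u = 241 (and v = -7276).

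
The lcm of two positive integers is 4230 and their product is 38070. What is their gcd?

9

gcd·lcm = product, so gcd = 38070/4230 = 9.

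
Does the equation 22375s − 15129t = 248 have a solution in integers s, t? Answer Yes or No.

gcd(22375, 15129): 22375 = 1·15129 + 7246; 15129 = 2·7246 + 637; 7246 = 11·637 + 239; 637 = 2·239 + 159; 239 = 1·159 + 80; 159 = 1·80 + 79; 80 = 1·79 + 1; 79 = 79·1 + 0 → 1
1 divides 248, so a solution exists.

Yes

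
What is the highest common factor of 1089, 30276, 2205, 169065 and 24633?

gcd(1089, 30276): 30276 = 27·1089 + 873; 1089 = 1·873 + 216; 873 = 4·216 + 9; 216 = 24·9 + 0 → 9
gcd(9, 2205): 2205 = 245·9 + 0 → 9
gcd(9, 169065): 169065 = 18785·9 + 0 → 9
gcd(9, 24633): 24633 = 2737·9 + 0 → 9

9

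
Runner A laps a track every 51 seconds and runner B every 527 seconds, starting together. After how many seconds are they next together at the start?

51 = 3 · 17; 527 = 17 · 31
max exponents: 3 · 17 · 31 = 1581

1581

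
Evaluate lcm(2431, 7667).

99671

2431 = 11 · 13 · 17; 7667 = 11 · 17 · 41
max exponents: 11 · 13 · 17 · 41 = 99671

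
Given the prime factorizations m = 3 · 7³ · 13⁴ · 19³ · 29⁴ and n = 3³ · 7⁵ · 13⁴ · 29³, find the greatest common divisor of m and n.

716774881641

min exponent per shared prime: 3 · 7³ · 13⁴ · 29³ = 716774881641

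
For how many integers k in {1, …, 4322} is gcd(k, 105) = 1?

1976

105 = 3·5·7. Inclusion–exclusion on these primes:
4322 − ⌊4322/3⌋ − ⌊4322/5⌋ − ⌊4322/7⌋ + ⌊4322/15⌋ + ⌊4322/21⌋ + ⌊4322/35⌋ − ⌊4322/105⌋ = 1976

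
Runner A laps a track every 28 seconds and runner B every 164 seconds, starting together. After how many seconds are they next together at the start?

28 = 2² · 7; 164 = 2² · 41
max exponents: 2² · 7 · 41 = 1148

1148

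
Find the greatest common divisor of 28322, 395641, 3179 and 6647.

28322 = 2 · 7² · 17²; 395641 = 17² · 37²; 3179 = 11 · 17²; 6647 = 17² · 23
gcd takes min exponent of each prime: 17² = 289

289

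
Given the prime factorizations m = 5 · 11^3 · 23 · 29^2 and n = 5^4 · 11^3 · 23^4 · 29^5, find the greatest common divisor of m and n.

min exponent per shared prime: 5 · 11^3 · 23 · 29^2 = 128727665

128727665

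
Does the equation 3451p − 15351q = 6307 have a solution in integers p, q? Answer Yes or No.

Yes

gcd(3451, 15351): 15351 = 4·3451 + 1547; 3451 = 2·1547 + 357; 1547 = 4·357 + 119; 357 = 3·119 + 0 → 119
119 divides 6307, so a solution exists.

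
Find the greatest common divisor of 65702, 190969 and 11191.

361

gcd(65702, 190969): 190969 = 2·65702 + 59565; 65702 = 1·59565 + 6137; 59565 = 9·6137 + 4332; 6137 = 1·4332 + 1805; 4332 = 2·1805 + 722; 1805 = 2·722 + 361; 722 = 2·361 + 0 → 361
gcd(361, 11191): 11191 = 31·361 + 0 → 361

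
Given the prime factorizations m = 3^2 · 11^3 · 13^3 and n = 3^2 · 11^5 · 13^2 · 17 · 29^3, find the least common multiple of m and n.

1320319103974299

max exponent per prime: 3^2 · 11^5 · 13^3 · 17 · 29^3 = 1320319103974299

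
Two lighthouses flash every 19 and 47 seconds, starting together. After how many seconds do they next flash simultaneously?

19 = 19; 47 = 47
max exponents: 19 · 47 = 893

893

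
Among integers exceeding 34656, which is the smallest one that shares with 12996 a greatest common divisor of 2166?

Multiples of 2166 above 34656: 2166·17, 2166·18, … . Need the cofactor coprime to 12996/2166 = 6.
Checking s = 17, 18, … the first with gcd(s, 6) = 1 is s = 17, giving 36822.

36822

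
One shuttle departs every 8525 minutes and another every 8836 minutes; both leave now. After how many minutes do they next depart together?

75326900

gcd first: 8836 = 1·8525 + 311; 8525 = 27·311 + 128; 311 = 2·128 + 55; 128 = 2·55 + 18; 55 = 3·18 + 1; 18 = 18·1 + 0 → gcd = 1
lcm = 8525·8836/gcd = 75326900/1 = 75326900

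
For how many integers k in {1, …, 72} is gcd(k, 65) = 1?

Prime factors of 65: 5, 13. Count integers ≤ 72 divisible by none of them.
By inclusion–exclusion: 72 − ⌊72/5⌋ − ⌊72/13⌋ + ⌊72/65⌋ = 54.

54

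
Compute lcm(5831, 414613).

5831 = 7³ · 17; 414613 = 17 · 29³
max exponents: 7³ · 17 · 29³ = 142212259

142212259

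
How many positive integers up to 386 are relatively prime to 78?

119

Prime factors of 78: 2, 3, 13. Count integers ≤ 386 divisible by none of them.
By inclusion–exclusion: 386 − ⌊386/2⌋ − ⌊386/3⌋ − ⌊386/13⌋ + ⌊386/6⌋ + ⌊386/26⌋ + ⌊386/39⌋ − ⌊386/78⌋ = 119.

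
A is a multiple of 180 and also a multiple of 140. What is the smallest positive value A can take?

gcd first: 180 = 1·140 + 40; 140 = 3·40 + 20; 40 = 2·20 + 0 → gcd = 20
lcm = 180·140/gcd = 25200/20 = 1260

1260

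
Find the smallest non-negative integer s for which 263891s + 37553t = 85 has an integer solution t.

gcd(263891, 37553) = 17 (Euclid: 263891 = 7·37553 + 1020; 37553 = 36·1020 + 833; 1020 = 1·833 + 187; 833 = 4·187 + 85; 187 = 2·85 + 17; 85 = 5·17 + 0), and 17 | 85.
Extended Euclid: 263891·(405) + 37553·(-2846) = 17. Scale by 5: s₀ = 2025.
General solution s = s₀ + 2209k; reducing mod 2209 gives s = 2025 (and t = -14230).

2025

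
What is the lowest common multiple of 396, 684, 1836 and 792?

767448

396 = 2² · 3² · 11; 684 = 2² · 3² · 19; 1836 = 2² · 3³ · 17; 792 = 2³ · 3² · 11
lcm takes max exponent of each prime: 2³ · 3³ · 11 · 17 · 19 = 767448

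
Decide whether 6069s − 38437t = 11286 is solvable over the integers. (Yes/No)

No

By Bézout, 6069s − 38437t = 11286 has integer solutions iff gcd(6069, 38437) | 11286.
Euclid: 38437 = 6·6069 + 2023; 6069 = 3·2023 + 0. gcd = 2023; 11286 mod 2023 = 1171. No.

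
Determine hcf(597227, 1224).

Euclid: 597227 = 487·1224 + 1139; 1224 = 1·1139 + 85; 1139 = 13·85 + 34; 85 = 2·34 + 17; 34 = 2·17 + 0. Last nonzero remainder: 17.

17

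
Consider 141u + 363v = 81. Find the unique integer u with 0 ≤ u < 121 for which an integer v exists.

gcd(141, 363) = 3 (Euclid: 363 = 2·141 + 81; 141 = 1·81 + 60; 81 = 1·60 + 21; 60 = 2·21 + 18; 21 = 1·18 + 3; 18 = 6·3 + 0), and 3 | 81.
Extended Euclid: 141·(-18) + 363·(7) = 3. Scale by 27: u₀ = -486.
General solution u = u₀ + 121t; reducing mod 121 gives u = 119 (and v = -46).

119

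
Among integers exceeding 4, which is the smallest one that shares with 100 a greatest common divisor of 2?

gcd(m, 100) = 2 forces 2 | m; write m = 2s. Then gcd(2s, 2·50) = 2·gcd(s, 50), so need gcd(s, 50) = 1.
2s > 4 gives s ≥ 3. The least s ≥ 3 coprime to 50 is 3, so m = 2·3 = 6.

6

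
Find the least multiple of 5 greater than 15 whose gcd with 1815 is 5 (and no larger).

1815 = 5·363. Any a with gcd(a, 1815) = 5 is a multiple of 5, say 5s, with s coprime to 363.
Need s > 15/5, so s ≥ 4. First s ≥ 4 with gcd(s, 363) = 1 is s = 4. Thus a = 5·4 = 20.

20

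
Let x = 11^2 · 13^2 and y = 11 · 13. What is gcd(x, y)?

143

min exponent per shared prime: 11 · 13 = 143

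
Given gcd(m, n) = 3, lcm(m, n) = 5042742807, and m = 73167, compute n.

m·n = gcd·lcm = 3·5042742807 = 15128228421, so n = 15128228421/73167 = 206763.

206763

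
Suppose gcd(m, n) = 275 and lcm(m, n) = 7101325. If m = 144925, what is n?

m·n = gcd·lcm = 275·7101325 = 1952864375, so n = 1952864375/144925 = 13475.

13475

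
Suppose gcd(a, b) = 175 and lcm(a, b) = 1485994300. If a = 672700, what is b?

386575

Using ab = gcd(a,b)·lcm(a,b) = 175·1485994300 = 260049002500, we get b = 260049002500/672700 = 386575.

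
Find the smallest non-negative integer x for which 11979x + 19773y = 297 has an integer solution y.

1616

Euclid: 19773 = 1·11979 + 7794; 11979 = 1·7794 + 4185; 7794 = 1·4185 + 3609; 4185 = 1·3609 + 576; 3609 = 6·576 + 153; 576 = 3·153 + 117; 153 = 1·117 + 36; 117 = 3·36 + 9; 36 = 4·9 + 0 → gcd = 9; 297 = 9·33.
Back-substitution yields 11979·(515) + 19773·(-312) = 9, so one solution is x = 515·33 = 16995, y = -312·33 = -10296.
Solutions in x differ by 19773/9 = 2197; the one in [0, 2197) is 16995 mod 2197 = 1616.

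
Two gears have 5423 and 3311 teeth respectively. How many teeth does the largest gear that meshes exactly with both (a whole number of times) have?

11

Euclid: 5423 = 1·3311 + 2112; 3311 = 1·2112 + 1199; 2112 = 1·1199 + 913; 1199 = 1·913 + 286; 913 = 3·286 + 55; 286 = 5·55 + 11; 55 = 5·11 + 0. Last nonzero remainder: 11.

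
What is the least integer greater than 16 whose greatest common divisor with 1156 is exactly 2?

18

Multiples of 2 above 16: 2·9, 2·10, … . Need the cofactor coprime to 1156/2 = 578.
Checking s = 9, 10, … the first with gcd(s, 578) = 1 is s = 9, giving 18.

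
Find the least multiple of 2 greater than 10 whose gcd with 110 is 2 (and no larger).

12

Multiples of 2 above 10: 2·6, 2·7, … . Need the cofactor coprime to 110/2 = 55.
Checking s = 6, 7, … the first with gcd(s, 55) = 1 is s = 6, giving 12.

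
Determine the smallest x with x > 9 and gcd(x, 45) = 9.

45 = 9·5. Any x with gcd(x, 45) = 9 is a multiple of 9, say 9s, with s coprime to 5.
Need s > 9/9, so s ≥ 2. First s ≥ 2 with gcd(s, 5) = 1 is s = 2. Thus x = 9·2 = 18.

18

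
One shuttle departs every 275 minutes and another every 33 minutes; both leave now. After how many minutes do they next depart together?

gcd first: 275 = 8·33 + 11; 33 = 3·11 + 0 → gcd = 11
lcm = 275·33/gcd = 9075/11 = 825

825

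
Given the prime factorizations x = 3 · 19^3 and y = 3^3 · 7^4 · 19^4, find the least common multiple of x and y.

max exponent per prime: 3^3 · 7^4 · 19^4 = 8448319467

8448319467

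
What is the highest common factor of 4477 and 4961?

121

Euclid: 4961 = 1·4477 + 484; 4477 = 9·484 + 121; 484 = 4·121 + 0. Last nonzero remainder: 121.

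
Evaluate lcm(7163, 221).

7163 = 13 · 19 · 29; 221 = 13 · 17
max exponents: 13 · 17 · 19 · 29 = 121771

121771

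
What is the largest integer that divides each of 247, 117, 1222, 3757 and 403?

13

gcd(247, 117): 247 = 2·117 + 13; 117 = 9·13 + 0 → 13
gcd(13, 1222): 1222 = 94·13 + 0 → 13
gcd(13, 3757): 3757 = 289·13 + 0 → 13
gcd(13, 403): 403 = 31·13 + 0 → 13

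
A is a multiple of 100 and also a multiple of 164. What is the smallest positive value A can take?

4100

100 = 2² · 5²; 164 = 2² · 41
max exponents: 2² · 5² · 41 = 4100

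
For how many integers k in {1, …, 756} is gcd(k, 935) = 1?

518

Prime factors of 935: 5, 11, 17. Count integers ≤ 756 divisible by none of them.
By inclusion–exclusion: 756 − ⌊756/5⌋ − ⌊756/11⌋ − ⌊756/17⌋ + ⌊756/55⌋ + ⌊756/85⌋ + ⌊756/187⌋ − ⌊756/935⌋ = 518.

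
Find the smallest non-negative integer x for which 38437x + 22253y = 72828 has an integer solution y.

Euclid: 38437 = 1·22253 + 16184; 22253 = 1·16184 + 6069; 16184 = 2·6069 + 4046; 6069 = 1·4046 + 2023; 4046 = 2·2023 + 0 → gcd = 2023; 72828 = 2023·36.
Back-substitution yields 38437·(-4) + 22253·(7) = 2023, so one solution is x = -4·36 = -144, y = 7·36 = 252.
Solutions in x differ by 22253/2023 = 11; the one in [0, 11) is -144 mod 11 = 10.

10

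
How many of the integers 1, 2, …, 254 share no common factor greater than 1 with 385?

Prime factors of 385: 5, 7, 11. Count integers ≤ 254 divisible by none of them.
By inclusion–exclusion: 254 − ⌊254/5⌋ − ⌊254/7⌋ − ⌊254/11⌋ + ⌊254/35⌋ + ⌊254/55⌋ + ⌊254/77⌋ − ⌊254/385⌋ = 159.

159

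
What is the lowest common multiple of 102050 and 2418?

gcd first: 102050 = 42·2418 + 494; 2418 = 4·494 + 442; 494 = 1·442 + 52; 442 = 8·52 + 26; 52 = 2·26 + 0 → gcd = 26
lcm = 102050·2418/gcd = 246756900/26 = 9490650

9490650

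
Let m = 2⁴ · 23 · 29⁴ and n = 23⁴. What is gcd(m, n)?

23

min exponent per shared prime: 23 = 23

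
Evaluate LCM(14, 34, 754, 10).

448630

lcm(14, 34) = 14·34/gcd = 476/2 = 238
lcm(238, 754) = 238·754/gcd = 179452/2 = 89726
lcm(89726, 10) = 89726·10/gcd = 897260/2 = 448630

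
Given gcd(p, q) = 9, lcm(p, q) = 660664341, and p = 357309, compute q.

Using pq = gcd(p,q)·lcm(p,q) = 9·660664341 = 5945979069, we get q = 5945979069/357309 = 16641.

16641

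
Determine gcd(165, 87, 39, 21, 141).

gcd(165, 87): 165 = 1·87 + 78; 87 = 1·78 + 9; 78 = 8·9 + 6; 9 = 1·6 + 3; 6 = 2·3 + 0 → 3
gcd(3, 39): 39 = 13·3 + 0 → 3
gcd(3, 21): 21 = 7·3 + 0 → 3
gcd(3, 141): 141 = 47·3 + 0 → 3

3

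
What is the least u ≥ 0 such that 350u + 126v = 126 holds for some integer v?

0

Reduce mod 126: 350u ≡ 126 (mod 126). With g = gcd(350, 126) = 14 dividing 126, divide through: 25u ≡ 9 (mod 9).
Since gcd(25, 9) = 1, u ≡ 9·(25)⁻¹ ≡ 0 (mod 9). Smallest non-negative: 0.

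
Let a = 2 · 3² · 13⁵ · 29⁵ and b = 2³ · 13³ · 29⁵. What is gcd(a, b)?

min exponent per shared prime: 2 · 13³ · 29⁵ = 90125988706

90125988706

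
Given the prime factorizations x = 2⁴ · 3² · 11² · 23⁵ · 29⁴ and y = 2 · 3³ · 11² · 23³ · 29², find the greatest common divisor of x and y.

min exponent per shared prime: 2 · 3² · 11² · 23³ · 29² = 22286269566

22286269566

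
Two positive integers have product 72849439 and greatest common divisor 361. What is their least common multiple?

gcd·lcm = product, so lcm = 72849439/361 = 201799.

201799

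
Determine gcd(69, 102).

69 = 3 · 23
102 = 2 · 3 · 17
Common: 3 = 3

3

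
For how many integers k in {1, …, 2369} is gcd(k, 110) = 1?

Prime factors of 110: 2, 5, 11. Count integers ≤ 2369 divisible by none of them.
By inclusion–exclusion: 2369 − ⌊2369/2⌋ − ⌊2369/5⌋ − ⌊2369/11⌋ + ⌊2369/10⌋ + ⌊2369/22⌋ + ⌊2369/55⌋ − ⌊2369/110⌋ = 862.

862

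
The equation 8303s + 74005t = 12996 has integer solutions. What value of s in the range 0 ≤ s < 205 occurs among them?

162

Reduce mod 74005: 8303s ≡ 12996 (mod 74005). With g = gcd(8303, 74005) = 361 dividing 12996, divide through: 23s ≡ 36 (mod 205).
Since gcd(23, 205) = 1, s ≡ 36·(23)⁻¹ ≡ 162 (mod 205). Smallest non-negative: 162.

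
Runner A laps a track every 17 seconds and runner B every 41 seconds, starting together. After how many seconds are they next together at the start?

697

17 = 17; 41 = 41
max exponents: 17 · 41 = 697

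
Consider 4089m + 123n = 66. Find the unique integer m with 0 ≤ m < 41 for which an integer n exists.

Euclid: 4089 = 33·123 + 30; 123 = 4·30 + 3; 30 = 10·3 + 0 → gcd = 3; 66 = 3·22.
Back-substitution yields 4089·(-4) + 123·(133) = 3, so one solution is m = -4·22 = -88, n = 133·22 = 2926.
Solutions in m differ by 123/3 = 41; the one in [0, 41) is -88 mod 41 = 35.

35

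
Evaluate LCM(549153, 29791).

16359817023

549153 = 3³ · 11 · 43²; 29791 = 31³
max exponents: 3³ · 11 · 31³ · 43² = 16359817023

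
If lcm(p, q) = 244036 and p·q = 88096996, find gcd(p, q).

gcd·lcm = product, so gcd = 88096996/244036 = 361.

361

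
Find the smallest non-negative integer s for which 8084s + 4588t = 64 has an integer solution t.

Reduce mod 4588: 8084s ≡ 64 (mod 4588). With g = gcd(8084, 4588) = 4 dividing 64, divide through: 2021s ≡ 16 (mod 1147).
Since gcd(2021, 1147) = 1, s ≡ 16·(2021)⁻¹ ≡ 168 (mod 1147). Smallest non-negative: 168.

168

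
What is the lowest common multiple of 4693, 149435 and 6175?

4693 = 13 · 19²; 149435 = 5 · 11² · 13 · 19; 6175 = 5² · 13 · 19
lcm takes max exponent of each prime: 5² · 11² · 13 · 19² = 14196325

14196325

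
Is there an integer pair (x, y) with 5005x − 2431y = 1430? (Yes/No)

By Bézout, 5005x − 2431y = 1430 has integer solutions iff gcd(5005, 2431) | 1430.
Euclid: 5005 = 2·2431 + 143; 2431 = 17·143 + 0. gcd = 143; 1430 mod 143 = 0. Yes.

Yes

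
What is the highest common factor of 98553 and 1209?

39

98553 = 3 · 7 · 13 · 19²
1209 = 3 · 13 · 31
Common: 3 · 13 = 39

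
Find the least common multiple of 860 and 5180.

222740

gcd first: 5180 = 6·860 + 20; 860 = 43·20 + 0 → gcd = 20
lcm = 860·5180/gcd = 4454800/20 = 222740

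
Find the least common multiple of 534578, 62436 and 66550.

534578 = 2 · 11² · 47²; 62436 = 2² · 3 · 11² · 43; 66550 = 2 · 5² · 11³
lcm takes max exponent of each prime: 2² · 3 · 5² · 11³ · 43 · 47² = 37928309100

37928309100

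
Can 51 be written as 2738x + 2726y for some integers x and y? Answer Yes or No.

gcd(2738, 2726): 2738 = 1·2726 + 12; 2726 = 227·12 + 2; 12 = 6·2 + 0 → 2
2 does not divide 51, so a solution does not exist.

No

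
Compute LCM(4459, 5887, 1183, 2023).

14088821383

4459 = 7³ · 13; 5887 = 7 · 29²; 1183 = 7 · 13²; 2023 = 7 · 17²
lcm takes max exponent of each prime: 7³ · 13² · 17² · 29² = 14088821383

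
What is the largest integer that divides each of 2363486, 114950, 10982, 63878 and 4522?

gcd(2363486, 114950): 2363486 = 20·114950 + 64486; 114950 = 1·64486 + 50464; 64486 = 1·50464 + 14022; 50464 = 3·14022 + 8398; 14022 = 1·8398 + 5624; 8398 = 1·5624 + 2774; 5624 = 2·2774 + 76; 2774 = 36·76 + 38; 76 = 2·38 + 0 → 38
gcd(38, 10982): 10982 = 289·38 + 0 → 38
gcd(38, 63878): 63878 = 1681·38 + 0 → 38
gcd(38, 4522): 4522 = 119·38 + 0 → 38

38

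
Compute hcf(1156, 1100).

Euclid: 1156 = 1·1100 + 56; 1100 = 19·56 + 36; 56 = 1·36 + 20; 36 = 1·20 + 16; 20 = 1·16 + 4; 16 = 4·4 + 0. Last nonzero remainder: 4.

4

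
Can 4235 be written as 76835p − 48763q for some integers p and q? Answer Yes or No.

By Bézout, 76835p − 48763q = 4235 has integer solutions iff gcd(76835, 48763) | 4235.
Euclid: 76835 = 1·48763 + 28072; 48763 = 1·28072 + 20691; 28072 = 1·20691 + 7381; 20691 = 2·7381 + 5929; 7381 = 1·5929 + 1452; 5929 = 4·1452 + 121; 1452 = 12·121 + 0. gcd = 121; 4235 mod 121 = 0. Yes.

Yes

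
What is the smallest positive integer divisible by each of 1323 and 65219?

gcd first: 65219 = 49·1323 + 392; 1323 = 3·392 + 147; 392 = 2·147 + 98; 147 = 1·98 + 49; 98 = 2·49 + 0 → gcd = 49
lcm = 1323·65219/gcd = 86284737/49 = 1760913

1760913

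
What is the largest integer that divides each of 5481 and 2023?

7

Euclid: 5481 = 2·2023 + 1435; 2023 = 1·1435 + 588; 1435 = 2·588 + 259; 588 = 2·259 + 70; 259 = 3·70 + 49; 70 = 1·49 + 21; 49 = 2·21 + 7; 21 = 3·7 + 0. Last nonzero remainder: 7.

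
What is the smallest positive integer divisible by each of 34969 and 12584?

34969 = 11² · 17²; 12584 = 2³ · 11² · 13
max exponents: 2³ · 11² · 13 · 17² = 3636776

3636776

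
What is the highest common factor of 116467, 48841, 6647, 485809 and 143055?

289

116467 = 13 · 17² · 31; 48841 = 13² · 17²; 6647 = 17² · 23; 485809 = 17² · 41²; 143055 = 3² · 5 · 11 · 17²
gcd takes min exponent of each prime: 17² = 289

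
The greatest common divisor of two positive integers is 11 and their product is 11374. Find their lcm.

Since gcd(a,b)·lcm(a,b) = ab, lcm = 11374/11 = 1034.

1034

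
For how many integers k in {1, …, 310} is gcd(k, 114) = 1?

98

Prime factors of 114: 2, 3, 19. Count integers ≤ 310 divisible by none of them.
By inclusion–exclusion: 310 − ⌊310/2⌋ − ⌊310/3⌋ − ⌊310/19⌋ + ⌊310/6⌋ + ⌊310/38⌋ + ⌊310/57⌋ − ⌊310/114⌋ = 98.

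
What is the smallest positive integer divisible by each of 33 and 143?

429

33 = 3 · 11; 143 = 11 · 13
max exponents: 3 · 11 · 13 = 429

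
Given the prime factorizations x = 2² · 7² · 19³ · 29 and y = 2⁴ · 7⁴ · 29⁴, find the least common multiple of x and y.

186365250399664

max exponent per prime: 2⁴ · 7⁴ · 19³ · 29⁴ = 186365250399664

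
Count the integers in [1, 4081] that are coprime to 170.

170 = 2·5·17. Inclusion–exclusion on these primes:
4081 − ⌊4081/2⌋ − ⌊4081/5⌋ − ⌊4081/17⌋ + ⌊4081/10⌋ + ⌊4081/34⌋ + ⌊4081/85⌋ − ⌊4081/170⌋ = 1537

1537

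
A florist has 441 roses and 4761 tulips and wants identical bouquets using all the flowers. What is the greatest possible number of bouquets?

Euclid: 4761 = 10·441 + 351; 441 = 1·351 + 90; 351 = 3·90 + 81; 90 = 1·81 + 9; 81 = 9·9 + 0. Last nonzero remainder: 9.

9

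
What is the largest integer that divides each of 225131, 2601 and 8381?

gcd(225131, 2601): 225131 = 86·2601 + 1445; 2601 = 1·1445 + 1156; 1445 = 1·1156 + 289; 1156 = 4·289 + 0 → 289
gcd(289, 8381): 8381 = 29·289 + 0 → 289

289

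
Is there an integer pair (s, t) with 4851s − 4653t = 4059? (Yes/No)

Yes

By Bézout, 4851s − 4653t = 4059 has integer solutions iff gcd(4851, 4653) | 4059.
Euclid: 4851 = 1·4653 + 198; 4653 = 23·198 + 99; 198 = 2·99 + 0. gcd = 99; 4059 mod 99 = 0. Yes.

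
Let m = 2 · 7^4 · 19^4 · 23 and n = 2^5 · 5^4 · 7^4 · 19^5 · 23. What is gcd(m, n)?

min exponent per shared prime: 2 · 7^4 · 19^4 · 23 = 14393433166

14393433166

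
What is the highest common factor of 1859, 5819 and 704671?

gcd(1859, 5819): 5819 = 3·1859 + 242; 1859 = 7·242 + 165; 242 = 1·165 + 77; 165 = 2·77 + 11; 77 = 7·11 + 0 → 11
gcd(11, 704671): 704671 = 64061·11 + 0 → 11

11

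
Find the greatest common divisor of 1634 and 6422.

38

Euclid: 6422 = 3·1634 + 1520; 1634 = 1·1520 + 114; 1520 = 13·114 + 38; 114 = 3·38 + 0. Last nonzero remainder: 38.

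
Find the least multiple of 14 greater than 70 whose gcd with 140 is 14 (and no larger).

98

gcd(m, 140) = 14 forces 14 | m; write m = 14s. Then gcd(14s, 14·10) = 14·gcd(s, 10), so need gcd(s, 10) = 1.
14s > 70 gives s ≥ 6. The least s ≥ 6 coprime to 10 is 7, so m = 14·7 = 98.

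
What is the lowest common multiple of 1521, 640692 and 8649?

lcm(1521, 640692) = 1521·640692/gcd = 974492532/117 = 8328996
lcm(8328996, 8649) = 8328996·8649/gcd = 72037486404/9 = 8004165156

8004165156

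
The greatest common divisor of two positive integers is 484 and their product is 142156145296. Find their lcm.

293711044

Since gcd(m,n)·lcm(m,n) = mn, lcm = 142156145296/484 = 293711044.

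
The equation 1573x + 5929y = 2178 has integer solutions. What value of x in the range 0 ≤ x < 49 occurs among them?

24

Reduce mod 5929: 1573x ≡ 2178 (mod 5929). With g = gcd(1573, 5929) = 121 dividing 2178, divide through: 13x ≡ 18 (mod 49).
Since gcd(13, 49) = 1, x ≡ 18·(13)⁻¹ ≡ 24 (mod 49). Smallest non-negative: 24.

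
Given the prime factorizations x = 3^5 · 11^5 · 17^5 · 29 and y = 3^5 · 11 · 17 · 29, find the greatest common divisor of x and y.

1317789

min exponent per shared prime: 3^5 · 11 · 17 · 29 = 1317789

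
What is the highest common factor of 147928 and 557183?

11

Euclid: 557183 = 3·147928 + 113399; 147928 = 1·113399 + 34529; 113399 = 3·34529 + 9812; 34529 = 3·9812 + 5093; 9812 = 1·5093 + 4719; 5093 = 1·4719 + 374; 4719 = 12·374 + 231; 374 = 1·231 + 143; 231 = 1·143 + 88; 143 = 1·88 + 55; 88 = 1·55 + 33; 55 = 1·33 + 22; 33 = 1·22 + 11; 22 = 2·11 + 0. Last nonzero remainder: 11.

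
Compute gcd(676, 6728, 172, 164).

676 = 2² · 13²; 6728 = 2³ · 29²; 172 = 2² · 43; 164 = 2² · 41
gcd takes min exponent of each prime: 2² = 4

4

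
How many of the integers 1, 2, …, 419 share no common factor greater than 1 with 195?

195 = 3·5·13. Inclusion–exclusion on these primes:
419 − ⌊419/3⌋ − ⌊419/5⌋ − ⌊419/13⌋ + ⌊419/15⌋ + ⌊419/39⌋ + ⌊419/65⌋ − ⌊419/195⌋ = 206

206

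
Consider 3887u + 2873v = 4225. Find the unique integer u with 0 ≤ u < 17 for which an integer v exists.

7

Reduce mod 2873: 3887u ≡ 4225 (mod 2873). With g = gcd(3887, 2873) = 169 dividing 4225, divide through: 23u ≡ 25 (mod 17).
Since gcd(23, 17) = 1, u ≡ 25·(23)⁻¹ ≡ 7 (mod 17). Smallest non-negative: 7.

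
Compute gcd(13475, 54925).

13475 = 5² · 7² · 11
54925 = 5² · 13³
Common: 5² = 25

25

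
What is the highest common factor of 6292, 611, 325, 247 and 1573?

gcd(6292, 611): 6292 = 10·611 + 182; 611 = 3·182 + 65; 182 = 2·65 + 52; 65 = 1·52 + 13; 52 = 4·13 + 0 → 13
gcd(13, 325): 325 = 25·13 + 0 → 13
gcd(13, 247): 247 = 19·13 + 0 → 13
gcd(13, 1573): 1573 = 121·13 + 0 → 13

13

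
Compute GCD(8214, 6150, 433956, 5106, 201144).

6

8214 = 2 · 3 · 37²; 6150 = 2 · 3 · 5² · 41; 433956 = 2² · 3 · 29² · 43; 5106 = 2 · 3 · 23 · 37; 201144 = 2³ · 3 · 17² · 29
gcd takes min exponent of each prime: 2 · 3 = 6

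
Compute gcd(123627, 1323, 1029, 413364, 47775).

gcd(123627, 1323): 123627 = 93·1323 + 588; 1323 = 2·588 + 147; 588 = 4·147 + 0 → 147
gcd(147, 1029): 1029 = 7·147 + 0 → 147
gcd(147, 413364): 413364 = 2812·147 + 0 → 147
gcd(147, 47775): 47775 = 325·147 + 0 → 147

147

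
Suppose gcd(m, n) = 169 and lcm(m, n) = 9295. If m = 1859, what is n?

845

m·n = gcd·lcm = 169·9295 = 1570855, so n = 1570855/1859 = 845.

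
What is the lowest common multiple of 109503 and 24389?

gcd first: 109503 = 4·24389 + 11947; 24389 = 2·11947 + 495; 11947 = 24·495 + 67; 495 = 7·67 + 26; 67 = 2·26 + 15; 26 = 1·15 + 11; 15 = 1·11 + 4; 11 = 2·4 + 3; 4 = 1·3 + 1; 3 = 3·1 + 0 → gcd = 1
lcm = 109503·24389/gcd = 2670668667/1 = 2670668667

2670668667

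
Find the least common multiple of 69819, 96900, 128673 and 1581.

10375431549300

lcm(69819, 96900) = 69819·96900/gcd = 6765461100/51 = 132656100
lcm(132656100, 128673) = 132656100·128673/gcd = 17069258355300/51 = 334691340300
lcm(334691340300, 1581) = 334691340300·1581/gcd = 529147009014300/51 = 10375431549300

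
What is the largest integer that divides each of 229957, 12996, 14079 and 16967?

gcd(229957, 12996): 229957 = 17·12996 + 9025; 12996 = 1·9025 + 3971; 9025 = 2·3971 + 1083; 3971 = 3·1083 + 722; 1083 = 1·722 + 361; 722 = 2·361 + 0 → 361
gcd(361, 14079): 14079 = 39·361 + 0 → 361
gcd(361, 16967): 16967 = 47·361 + 0 → 361

361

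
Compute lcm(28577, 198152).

gcd first: 198152 = 6·28577 + 26690; 28577 = 1·26690 + 1887; 26690 = 14·1887 + 272; 1887 = 6·272 + 255; 272 = 1·255 + 17; 255 = 15·17 + 0 → gcd = 17
lcm = 28577·198152/gcd = 5662589704/17 = 333093512

333093512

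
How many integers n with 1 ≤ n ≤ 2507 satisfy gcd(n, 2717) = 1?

1995

2717 = 11·13·19. Inclusion–exclusion on these primes:
2507 − ⌊2507/11⌋ − ⌊2507/13⌋ − ⌊2507/19⌋ + ⌊2507/143⌋ + ⌊2507/209⌋ + ⌊2507/247⌋ − ⌊2507/2717⌋ = 1995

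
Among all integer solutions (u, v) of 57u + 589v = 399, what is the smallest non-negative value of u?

7

gcd(57, 589) = 19 (Euclid: 589 = 10·57 + 19; 57 = 3·19 + 0), and 19 | 399.
Extended Euclid: 57·(-10) + 589·(1) = 19. Scale by 21: u₀ = -210.
General solution u = u₀ + 31t; reducing mod 31 gives u = 7 (and v = 0).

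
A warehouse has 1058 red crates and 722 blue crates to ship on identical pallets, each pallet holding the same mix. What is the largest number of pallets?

2

1058 = 2 · 23²
722 = 2 · 19²
Common: 2 = 2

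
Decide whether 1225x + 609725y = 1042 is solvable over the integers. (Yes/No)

By Bézout, 1225x + 609725y = 1042 has integer solutions iff gcd(1225, 609725) | 1042.
Euclid: 609725 = 497·1225 + 900; 1225 = 1·900 + 325; 900 = 2·325 + 250; 325 = 1·250 + 75; 250 = 3·75 + 25; 75 = 3·25 + 0. gcd = 25; 1042 mod 25 = 17. No.

No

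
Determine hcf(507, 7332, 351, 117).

gcd(507, 7332): 7332 = 14·507 + 234; 507 = 2·234 + 39; 234 = 6·39 + 0 → 39
gcd(39, 351): 351 = 9·39 + 0 → 39
gcd(39, 117): 117 = 3·39 + 0 → 39

39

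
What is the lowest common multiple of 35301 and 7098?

11931738

gcd first: 35301 = 4·7098 + 6909; 7098 = 1·6909 + 189; 6909 = 36·189 + 105; 189 = 1·105 + 84; 105 = 1·84 + 21; 84 = 4·21 + 0 → gcd = 21
lcm = 35301·7098/gcd = 250566498/21 = 11931738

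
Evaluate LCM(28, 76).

28 = 2² · 7; 76 = 2² · 19
max exponents: 2² · 7 · 19 = 532

532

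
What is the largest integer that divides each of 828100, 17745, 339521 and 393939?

gcd(828100, 17745): 828100 = 46·17745 + 11830; 17745 = 1·11830 + 5915; 11830 = 2·5915 + 0 → 5915
gcd(5915, 339521): 339521 = 57·5915 + 2366; 5915 = 2·2366 + 1183; 2366 = 2·1183 + 0 → 1183
gcd(1183, 393939): 393939 = 333·1183 + 0 → 1183

1183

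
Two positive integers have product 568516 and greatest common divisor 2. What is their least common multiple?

284258

Since gcd(p,q)·lcm(p,q) = pq, lcm = 568516/2 = 284258.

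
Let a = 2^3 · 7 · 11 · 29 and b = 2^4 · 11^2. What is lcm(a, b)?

393008

max exponent per prime: 2^4 · 7 · 11^2 · 29 = 393008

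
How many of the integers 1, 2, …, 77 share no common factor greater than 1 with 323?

69

Prime factors of 323: 17, 19. Count integers ≤ 77 divisible by none of them.
By inclusion–exclusion: 77 − ⌊77/17⌋ − ⌊77/19⌋ + ⌊77/323⌋ = 69.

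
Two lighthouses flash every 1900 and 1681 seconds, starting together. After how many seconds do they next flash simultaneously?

3193900

gcd first: 1900 = 1·1681 + 219; 1681 = 7·219 + 148; 219 = 1·148 + 71; 148 = 2·71 + 6; 71 = 11·6 + 5; 6 = 1·5 + 1; 5 = 5·1 + 0 → gcd = 1
lcm = 1900·1681/gcd = 3193900/1 = 3193900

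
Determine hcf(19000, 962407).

19

19000 = 2³ · 5³ · 19
962407 = 19 · 37³
Common: 19 = 19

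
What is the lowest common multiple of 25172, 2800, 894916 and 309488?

375634816079600

25172 = 2² · 7 · 29 · 31; 2800 = 2⁴ · 5² · 7; 894916 = 2² · 11² · 43²; 309488 = 2⁴ · 23 · 29²
lcm takes max exponent of each prime: 2⁴ · 5² · 7 · 11² · 23 · 29² · 31 · 43² = 375634816079600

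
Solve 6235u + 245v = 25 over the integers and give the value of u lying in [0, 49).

47

Reduce mod 245: 6235u ≡ 25 (mod 245). With g = gcd(6235, 245) = 5 dividing 25, divide through: 1247u ≡ 5 (mod 49).
Since gcd(1247, 49) = 1, u ≡ 5·(1247)⁻¹ ≡ 47 (mod 49). Smallest non-negative: 47.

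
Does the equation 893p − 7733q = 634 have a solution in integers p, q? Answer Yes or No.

gcd(893, 7733): 7733 = 8·893 + 589; 893 = 1·589 + 304; 589 = 1·304 + 285; 304 = 1·285 + 19; 285 = 15·19 + 0 → 19
19 does not divide 634, so a solution does not exist.

No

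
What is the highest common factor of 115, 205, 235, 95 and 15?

5

gcd(115, 205): 205 = 1·115 + 90; 115 = 1·90 + 25; 90 = 3·25 + 15; 25 = 1·15 + 10; 15 = 1·10 + 5; 10 = 2·5 + 0 → 5
gcd(5, 235): 235 = 47·5 + 0 → 5
gcd(5, 95): 95 = 19·5 + 0 → 5
gcd(5, 15): 15 = 3·5 + 0 → 5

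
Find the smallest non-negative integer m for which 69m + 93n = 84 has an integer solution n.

Euclid: 93 = 1·69 + 24; 69 = 2·24 + 21; 24 = 1·21 + 3; 21 = 7·3 + 0 → gcd = 3; 84 = 3·28.
Back-substitution yields 69·(-4) + 93·(3) = 3, so one solution is m = -4·28 = -112, n = 3·28 = 84.
Solutions in m differ by 93/3 = 31; the one in [0, 31) is -112 mod 31 = 12.

12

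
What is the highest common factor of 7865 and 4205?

Euclid: 7865 = 1·4205 + 3660; 4205 = 1·3660 + 545; 3660 = 6·545 + 390; 545 = 1·390 + 155; 390 = 2·155 + 80; 155 = 1·80 + 75; 80 = 1·75 + 5; 75 = 15·5 + 0. Last nonzero remainder: 5.

5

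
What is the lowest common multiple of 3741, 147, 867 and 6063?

3741 = 3 · 29 · 43; 147 = 3 · 7²; 867 = 3 · 17²; 6063 = 3 · 43 · 47
lcm takes max exponent of each prime: 3 · 7² · 17² · 29 · 43 · 47 = 2489886147

2489886147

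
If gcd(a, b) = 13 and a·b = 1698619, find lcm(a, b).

130663

gcd·lcm = product, so lcm = 1698619/13 = 130663.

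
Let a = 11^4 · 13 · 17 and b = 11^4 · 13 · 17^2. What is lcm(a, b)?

55006237

max exponent per prime: 11^4 · 13 · 17^2 = 55006237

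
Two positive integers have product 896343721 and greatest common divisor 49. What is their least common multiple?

gcd·lcm = product, so lcm = 896343721/49 = 18292729.

18292729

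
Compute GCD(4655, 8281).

Euclid: 8281 = 1·4655 + 3626; 4655 = 1·3626 + 1029; 3626 = 3·1029 + 539; 1029 = 1·539 + 490; 539 = 1·490 + 49; 490 = 10·49 + 0. Last nonzero remainder: 49.

49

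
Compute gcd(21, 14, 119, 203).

gcd(21, 14): 21 = 1·14 + 7; 14 = 2·7 + 0 → 7
gcd(7, 119): 119 = 17·7 + 0 → 7
gcd(7, 203): 203 = 29·7 + 0 → 7

7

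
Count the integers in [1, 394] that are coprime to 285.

Prime factors of 285: 3, 5, 19. Count integers ≤ 394 divisible by none of them.
By inclusion–exclusion: 394 − ⌊394/3⌋ − ⌊394/5⌋ − ⌊394/19⌋ + ⌊394/15⌋ + ⌊394/57⌋ + ⌊394/95⌋ − ⌊394/285⌋ = 200.

200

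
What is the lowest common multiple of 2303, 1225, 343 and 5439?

lcm(2303, 1225) = 2303·1225/gcd = 2821175/49 = 57575
lcm(57575, 343) = 57575·343/gcd = 19748225/49 = 403025
lcm(403025, 5439) = 403025·5439/gcd = 2192052975/49 = 44735775

44735775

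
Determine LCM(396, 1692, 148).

688644

lcm(396, 1692) = 396·1692/gcd = 670032/36 = 18612
lcm(18612, 148) = 18612·148/gcd = 2754576/4 = 688644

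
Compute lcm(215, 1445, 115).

215 = 5 · 43; 1445 = 5 · 17²; 115 = 5 · 23
lcm takes max exponent of each prime: 5 · 17² · 23 · 43 = 1429105

1429105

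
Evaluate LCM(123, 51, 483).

336651

123 = 3 · 41; 51 = 3 · 17; 483 = 3 · 7 · 23
lcm takes max exponent of each prime: 3 · 7 · 17 · 23 · 41 = 336651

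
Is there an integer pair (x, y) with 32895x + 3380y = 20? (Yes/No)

Yes

gcd(32895, 3380): 32895 = 9·3380 + 2475; 3380 = 1·2475 + 905; 2475 = 2·905 + 665; 905 = 1·665 + 240; 665 = 2·240 + 185; 240 = 1·185 + 55; 185 = 3·55 + 20; 55 = 2·20 + 15; 20 = 1·15 + 5; 15 = 3·5 + 0 → 5
5 divides 20, so a solution exists.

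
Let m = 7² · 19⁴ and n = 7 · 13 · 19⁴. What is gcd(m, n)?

min exponent per shared prime: 7 · 19⁴ = 912247

912247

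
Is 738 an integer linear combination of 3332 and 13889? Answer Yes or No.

gcd(3332, 13889): 13889 = 4·3332 + 561; 3332 = 5·561 + 527; 561 = 1·527 + 34; 527 = 15·34 + 17; 34 = 2·17 + 0 → 17
17 does not divide 738, so a solution does not exist.

No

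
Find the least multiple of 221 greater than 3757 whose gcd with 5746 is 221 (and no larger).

4199

gcd(m, 5746) = 221 forces 221 | m; write m = 221s. Then gcd(221s, 221·26) = 221·gcd(s, 26), so need gcd(s, 26) = 1.
221s > 3757 gives s ≥ 18. The least s ≥ 18 coprime to 26 is 19, so m = 221·19 = 4199.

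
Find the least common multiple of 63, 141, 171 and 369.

2306619

63 = 3² · 7; 141 = 3 · 47; 171 = 3² · 19; 369 = 3² · 41
lcm takes max exponent of each prime: 3² · 7 · 19 · 41 · 47 = 2306619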